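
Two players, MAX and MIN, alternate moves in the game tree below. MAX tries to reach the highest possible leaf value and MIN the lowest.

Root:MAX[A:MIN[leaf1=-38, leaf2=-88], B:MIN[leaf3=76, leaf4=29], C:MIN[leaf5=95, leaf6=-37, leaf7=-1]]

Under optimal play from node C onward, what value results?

-37

C (MIN): min(95, -37, -1) = -37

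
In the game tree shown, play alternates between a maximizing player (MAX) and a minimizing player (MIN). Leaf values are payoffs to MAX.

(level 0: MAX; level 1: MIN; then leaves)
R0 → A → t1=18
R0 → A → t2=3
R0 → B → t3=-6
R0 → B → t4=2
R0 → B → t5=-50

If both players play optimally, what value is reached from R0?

A (MIN): min(18, 3) = 3
B (MIN): min(-6, 2, -50) = -50
R0 (MAX): max(3, -50) = 3

3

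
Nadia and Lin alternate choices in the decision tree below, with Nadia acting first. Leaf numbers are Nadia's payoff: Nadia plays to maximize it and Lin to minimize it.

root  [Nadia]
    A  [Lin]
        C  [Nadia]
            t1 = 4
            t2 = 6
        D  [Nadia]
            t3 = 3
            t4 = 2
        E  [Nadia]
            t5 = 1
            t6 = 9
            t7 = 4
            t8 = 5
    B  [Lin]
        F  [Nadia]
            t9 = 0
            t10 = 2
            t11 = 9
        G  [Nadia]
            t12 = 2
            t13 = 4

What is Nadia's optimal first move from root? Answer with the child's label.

B

C (Nadia): max(4, 6) = 6
D (Nadia): max(3, 2) = 3
E (Nadia): max(1, 9, 4, 5) = 9
A (Lin): min(6, 3, 9) = 3
F (Nadia): max(0, 2, 9) = 9
G (Nadia): max(2, 4) = 4
B (Lin): min(9, 4) = 4
root (Nadia): max(3, 4) = 4
Nadia at root wants the highest of {A=3, B=4}, so chooses B.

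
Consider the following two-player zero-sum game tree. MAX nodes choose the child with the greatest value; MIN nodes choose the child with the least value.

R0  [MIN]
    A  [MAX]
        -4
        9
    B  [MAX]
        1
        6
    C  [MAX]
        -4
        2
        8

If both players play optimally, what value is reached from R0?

A (MAX): max(-4, 9) = 9
B (MAX): max(1, 6) = 6
C (MAX): max(-4, 2, 8) = 8
R0 (MIN): min(9, 6, 8) = 6

6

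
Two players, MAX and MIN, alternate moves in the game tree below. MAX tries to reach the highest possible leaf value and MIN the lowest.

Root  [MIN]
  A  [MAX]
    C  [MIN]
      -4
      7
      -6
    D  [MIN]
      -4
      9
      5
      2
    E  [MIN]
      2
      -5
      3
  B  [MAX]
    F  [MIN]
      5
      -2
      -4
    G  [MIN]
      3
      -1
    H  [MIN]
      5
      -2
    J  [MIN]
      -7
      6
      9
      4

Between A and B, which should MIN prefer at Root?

C (MIN): min(-4, 7, -6) = -6
D (MIN): min(-4, 9, 5, 2) = -4
E (MIN): min(2, -5, 3) = -5
A (MAX): max(-6, -4, -5) = -4
F (MIN): min(5, -2, -4) = -4
G (MIN): min(3, -1) = -1
H (MIN): min(5, -2) = -2
J (MIN): min(-7, 6, 9, 4) = -7
B (MAX): max(-4, -1, -2, -7) = -1
MIN prefers the lower value; A=-4, B=-1. A is better since -4 < -1.

A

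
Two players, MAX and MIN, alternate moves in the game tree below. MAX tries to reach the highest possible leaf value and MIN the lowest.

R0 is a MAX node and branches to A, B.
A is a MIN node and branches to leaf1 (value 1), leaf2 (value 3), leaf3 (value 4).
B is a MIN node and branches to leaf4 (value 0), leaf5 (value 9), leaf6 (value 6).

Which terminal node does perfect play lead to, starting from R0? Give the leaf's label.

A (MIN): min(1, 3, 4) = 1
B (MIN): min(0, 9, 6) = 0
R0 (MAX): max(1, 0) = 1
At R0, MAX picks A (highest: 1).
At A, MIN picks leaf1 (lowest: 1).
Terminal value 1.

leaf1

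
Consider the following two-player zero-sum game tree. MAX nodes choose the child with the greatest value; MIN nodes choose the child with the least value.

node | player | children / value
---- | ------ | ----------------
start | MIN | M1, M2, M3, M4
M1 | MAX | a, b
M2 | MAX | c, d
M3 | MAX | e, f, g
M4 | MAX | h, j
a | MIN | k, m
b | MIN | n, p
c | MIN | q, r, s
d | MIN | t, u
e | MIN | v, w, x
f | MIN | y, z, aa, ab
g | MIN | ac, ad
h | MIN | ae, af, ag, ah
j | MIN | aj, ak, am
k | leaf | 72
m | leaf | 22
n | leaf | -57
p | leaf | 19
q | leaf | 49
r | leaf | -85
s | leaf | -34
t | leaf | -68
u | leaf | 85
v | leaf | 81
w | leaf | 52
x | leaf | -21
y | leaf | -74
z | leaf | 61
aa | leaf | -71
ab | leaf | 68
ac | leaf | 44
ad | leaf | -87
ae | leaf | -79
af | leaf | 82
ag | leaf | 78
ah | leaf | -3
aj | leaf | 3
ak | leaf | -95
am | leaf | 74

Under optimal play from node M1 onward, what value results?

22

a (MIN): min(72, 22) = 22
b (MIN): min(-57, 19) = -57
M1 (MAX): max(22, -57) = 22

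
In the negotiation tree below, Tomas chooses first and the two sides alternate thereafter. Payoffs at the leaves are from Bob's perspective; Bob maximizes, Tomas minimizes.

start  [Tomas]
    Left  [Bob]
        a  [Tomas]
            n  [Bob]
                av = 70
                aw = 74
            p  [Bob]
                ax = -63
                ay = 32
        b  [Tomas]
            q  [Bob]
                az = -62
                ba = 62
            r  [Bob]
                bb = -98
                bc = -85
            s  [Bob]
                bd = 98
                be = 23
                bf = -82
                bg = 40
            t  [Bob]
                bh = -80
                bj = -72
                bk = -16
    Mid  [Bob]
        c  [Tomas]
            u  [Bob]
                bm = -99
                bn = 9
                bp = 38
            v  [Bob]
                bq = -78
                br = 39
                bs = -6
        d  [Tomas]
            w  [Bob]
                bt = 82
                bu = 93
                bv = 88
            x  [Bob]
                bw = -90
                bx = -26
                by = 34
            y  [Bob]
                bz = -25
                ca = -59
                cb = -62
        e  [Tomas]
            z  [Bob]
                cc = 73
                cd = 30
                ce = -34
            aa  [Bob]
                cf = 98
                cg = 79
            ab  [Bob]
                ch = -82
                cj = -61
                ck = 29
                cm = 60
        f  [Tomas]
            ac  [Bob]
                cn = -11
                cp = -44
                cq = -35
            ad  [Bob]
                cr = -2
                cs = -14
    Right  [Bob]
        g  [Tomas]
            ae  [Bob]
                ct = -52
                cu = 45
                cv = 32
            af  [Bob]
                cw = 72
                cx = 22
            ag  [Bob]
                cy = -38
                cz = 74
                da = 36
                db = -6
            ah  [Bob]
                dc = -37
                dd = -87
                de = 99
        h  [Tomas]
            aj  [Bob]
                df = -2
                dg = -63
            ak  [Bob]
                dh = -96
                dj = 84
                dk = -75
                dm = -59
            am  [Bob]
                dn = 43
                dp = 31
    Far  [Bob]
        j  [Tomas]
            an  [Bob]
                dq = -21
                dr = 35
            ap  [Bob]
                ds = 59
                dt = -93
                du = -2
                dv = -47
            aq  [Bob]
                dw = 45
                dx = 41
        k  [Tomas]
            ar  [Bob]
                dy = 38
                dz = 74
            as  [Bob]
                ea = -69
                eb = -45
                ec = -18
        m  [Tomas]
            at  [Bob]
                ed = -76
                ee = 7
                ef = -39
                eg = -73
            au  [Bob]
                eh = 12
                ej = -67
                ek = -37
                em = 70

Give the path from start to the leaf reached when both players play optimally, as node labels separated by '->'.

start -> Left -> a -> p -> ay

n (Bob): max(70, 74) = 74
p (Bob): max(-63, 32) = 32
a (Tomas): min(74, 32) = 32
q (Bob): max(-62, 62) = 62
r (Bob): max(-98, -85) = -85
s (Bob): max(98, 23, -82, 40) = 98
t (Bob): max(-80, -72, -16) = -16
b (Tomas): min(62, -85, 98, -16) = -85
Left (Bob): max(32, -85) = 32
u (Bob): max(-99, 9, 38) = 38
v (Bob): max(-78, 39, -6) = 39
c (Tomas): min(38, 39) = 38
w (Bob): max(82, 93, 88) = 93
x (Bob): max(-90, -26, 34) = 34
y (Bob): max(-25, -59, -62) = -25
d (Tomas): min(93, 34, -25) = -25
z (Bob): max(73, 30, -34) = 73
aa (Bob): max(98, 79) = 98
ab (Bob): max(-82, -61, 29, 60) = 60
e (Tomas): min(73, 98, 60) = 60
ac (Bob): max(-11, -44, -35) = -11
ad (Bob): max(-2, -14) = -2
f (Tomas): min(-11, -2) = -11
Mid (Bob): max(38, -25, 60, -11) = 60
ae (Bob): max(-52, 45, 32) = 45
af (Bob): max(72, 22) = 72
ag (Bob): max(-38, 74, 36, -6) = 74
ah (Bob): max(-37, -87, 99) = 99
g (Tomas): min(45, 72, 74, 99) = 45
aj (Bob): max(-2, -63) = -2
ak (Bob): max(-96, 84, -75, -59) = 84
am (Bob): max(43, 31) = 43
h (Tomas): min(-2, 84, 43) = -2
Right (Bob): max(45, -2) = 45
an (Bob): max(-21, 35) = 35
ap (Bob): max(59, -93, -2, -47) = 59
aq (Bob): max(45, 41) = 45
j (Tomas): min(35, 59, 45) = 35
ar (Bob): max(38, 74) = 74
as (Bob): max(-69, -45, -18) = -18
k (Tomas): min(74, -18) = -18
at (Bob): max(-76, 7, -39, -73) = 7
au (Bob): max(12, -67, -37, 70) = 70
m (Tomas): min(7, 70) = 7
Far (Bob): max(35, -18, 7) = 35
start (Tomas): min(32, 60, 45, 35) = 32
At start, Tomas picks Left (lowest: 32).
At Left, Bob picks a (highest: 32).
At a, Tomas picks p (lowest: 32).
At p, Bob picks ay (highest: 32).
Terminal value 32.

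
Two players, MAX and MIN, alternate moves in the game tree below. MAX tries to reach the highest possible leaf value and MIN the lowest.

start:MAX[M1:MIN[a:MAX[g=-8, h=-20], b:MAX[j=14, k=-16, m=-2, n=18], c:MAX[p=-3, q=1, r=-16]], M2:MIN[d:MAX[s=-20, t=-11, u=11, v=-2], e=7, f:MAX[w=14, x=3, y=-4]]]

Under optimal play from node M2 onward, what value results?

d (MAX): max(-20, -11, 11, -2) = 11
f (MAX): max(14, 3, -4) = 14
M2 (MIN): min(11, 7, 14) = 7

7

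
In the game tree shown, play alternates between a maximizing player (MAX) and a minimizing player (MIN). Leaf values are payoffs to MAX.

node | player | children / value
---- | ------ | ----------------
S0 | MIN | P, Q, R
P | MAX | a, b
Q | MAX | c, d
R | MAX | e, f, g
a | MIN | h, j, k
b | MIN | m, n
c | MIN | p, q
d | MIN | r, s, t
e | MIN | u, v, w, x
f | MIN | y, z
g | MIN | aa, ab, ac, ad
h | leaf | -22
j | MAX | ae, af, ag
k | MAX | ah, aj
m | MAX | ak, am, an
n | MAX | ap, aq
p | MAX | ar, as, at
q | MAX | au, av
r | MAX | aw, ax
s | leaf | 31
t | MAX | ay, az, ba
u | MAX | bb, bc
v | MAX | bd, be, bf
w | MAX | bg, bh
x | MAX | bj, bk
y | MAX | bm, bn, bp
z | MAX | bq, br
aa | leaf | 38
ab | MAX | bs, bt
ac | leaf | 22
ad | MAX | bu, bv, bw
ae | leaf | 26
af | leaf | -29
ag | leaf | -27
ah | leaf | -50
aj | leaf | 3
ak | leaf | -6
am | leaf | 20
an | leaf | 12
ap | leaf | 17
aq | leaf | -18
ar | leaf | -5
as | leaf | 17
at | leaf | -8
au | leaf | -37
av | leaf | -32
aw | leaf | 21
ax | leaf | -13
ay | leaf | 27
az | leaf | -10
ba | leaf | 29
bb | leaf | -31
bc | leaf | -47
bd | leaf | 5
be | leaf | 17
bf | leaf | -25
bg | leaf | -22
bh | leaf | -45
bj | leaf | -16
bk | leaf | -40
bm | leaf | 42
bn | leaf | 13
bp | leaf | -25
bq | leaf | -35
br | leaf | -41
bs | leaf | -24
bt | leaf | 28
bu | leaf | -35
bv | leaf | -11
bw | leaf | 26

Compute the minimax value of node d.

r (MAX): max(21, -13) = 21
t (MAX): max(27, -10, 29) = 29
d (MIN): min(21, 31, 29) = 21

21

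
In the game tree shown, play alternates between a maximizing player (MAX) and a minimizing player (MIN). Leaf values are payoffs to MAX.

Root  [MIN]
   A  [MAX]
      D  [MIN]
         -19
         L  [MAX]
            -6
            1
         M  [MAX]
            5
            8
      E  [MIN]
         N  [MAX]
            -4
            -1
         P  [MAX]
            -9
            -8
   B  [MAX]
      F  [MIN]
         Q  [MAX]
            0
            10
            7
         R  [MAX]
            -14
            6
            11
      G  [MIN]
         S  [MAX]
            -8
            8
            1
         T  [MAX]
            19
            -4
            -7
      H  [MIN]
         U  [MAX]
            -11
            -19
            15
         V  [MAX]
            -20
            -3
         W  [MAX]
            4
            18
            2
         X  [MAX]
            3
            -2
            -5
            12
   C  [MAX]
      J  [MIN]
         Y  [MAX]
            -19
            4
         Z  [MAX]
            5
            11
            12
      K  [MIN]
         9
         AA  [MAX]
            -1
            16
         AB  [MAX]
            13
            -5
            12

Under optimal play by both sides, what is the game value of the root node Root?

-8

L (MAX): max(-6, 1) = 1
M (MAX): max(5, 8) = 8
D (MIN): min(-19, 1, 8) = -19
N (MAX): max(-4, -1) = -1
P (MAX): max(-9, -8) = -8
E (MIN): min(-1, -8) = -8
A (MAX): max(-19, -8) = -8
Q (MAX): max(0, 10, 7) = 10
R (MAX): max(-14, 6, 11) = 11
F (MIN): min(10, 11) = 10
S (MAX): max(-8, 8, 1) = 8
T (MAX): max(19, -4, -7) = 19
G (MIN): min(8, 19) = 8
U (MAX): max(-11, -19, 15) = 15
V (MAX): max(-20, -3) = -3
W (MAX): max(4, 18, 2) = 18
X (MAX): max(3, -2, -5, 12) = 12
H (MIN): min(15, -3, 18, 12) = -3
B (MAX): max(10, 8, -3) = 10
Y (MAX): max(-19, 4) = 4
Z (MAX): max(5, 11, 12) = 12
J (MIN): min(4, 12) = 4
AA (MAX): max(-1, 16) = 16
AB (MAX): max(13, -5, 12) = 13
K (MIN): min(9, 16, 13) = 9
C (MAX): max(4, 9) = 9
Root (MIN): min(-8, 10, 9) = -8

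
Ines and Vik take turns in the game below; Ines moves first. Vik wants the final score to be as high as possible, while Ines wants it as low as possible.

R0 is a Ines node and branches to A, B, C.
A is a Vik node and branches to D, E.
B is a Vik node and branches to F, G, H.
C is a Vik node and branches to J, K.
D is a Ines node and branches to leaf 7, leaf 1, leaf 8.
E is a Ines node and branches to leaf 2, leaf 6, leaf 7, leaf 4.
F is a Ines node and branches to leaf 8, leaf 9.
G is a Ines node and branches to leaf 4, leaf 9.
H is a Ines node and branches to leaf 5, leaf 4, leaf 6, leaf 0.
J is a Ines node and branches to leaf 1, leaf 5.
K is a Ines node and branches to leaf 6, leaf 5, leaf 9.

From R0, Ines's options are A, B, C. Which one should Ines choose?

D (Ines): min(7, 1, 8) = 1
E (Ines): min(2, 6, 7, 4) = 2
A (Vik): max(1, 2) = 2
F (Ines): min(8, 9) = 8
G (Ines): min(4, 9) = 4
H (Ines): min(5, 4, 6, 0) = 0
B (Vik): max(8, 4, 0) = 8
J (Ines): min(1, 5) = 1
K (Ines): min(6, 5, 9) = 5
C (Vik): max(1, 5) = 5
R0 (Ines): min(2, 8, 5) = 2
Ines at R0 wants the lowest of {A=2, B=8, C=5}, so chooses A.

A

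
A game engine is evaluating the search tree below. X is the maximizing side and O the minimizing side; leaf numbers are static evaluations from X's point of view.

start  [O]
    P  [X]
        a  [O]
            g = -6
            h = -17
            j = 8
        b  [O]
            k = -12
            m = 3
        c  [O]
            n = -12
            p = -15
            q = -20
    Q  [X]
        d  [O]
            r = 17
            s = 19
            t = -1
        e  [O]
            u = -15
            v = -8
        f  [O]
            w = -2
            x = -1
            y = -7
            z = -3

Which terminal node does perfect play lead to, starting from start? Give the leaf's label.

a (O): min(-6, -17, 8) = -17
b (O): min(-12, 3) = -12
c (O): min(-12, -15, -20) = -20
P (X): max(-17, -12, -20) = -12
d (O): min(17, 19, -1) = -1
e (O): min(-15, -8) = -15
f (O): min(-2, -1, -7, -3) = -7
Q (X): max(-1, -15, -7) = -1
start (O): min(-12, -1) = -12
At start, O picks P (lowest: -12).
At P, X picks b (highest: -12).
At b, O picks k (lowest: -12).
Terminal value -12.

k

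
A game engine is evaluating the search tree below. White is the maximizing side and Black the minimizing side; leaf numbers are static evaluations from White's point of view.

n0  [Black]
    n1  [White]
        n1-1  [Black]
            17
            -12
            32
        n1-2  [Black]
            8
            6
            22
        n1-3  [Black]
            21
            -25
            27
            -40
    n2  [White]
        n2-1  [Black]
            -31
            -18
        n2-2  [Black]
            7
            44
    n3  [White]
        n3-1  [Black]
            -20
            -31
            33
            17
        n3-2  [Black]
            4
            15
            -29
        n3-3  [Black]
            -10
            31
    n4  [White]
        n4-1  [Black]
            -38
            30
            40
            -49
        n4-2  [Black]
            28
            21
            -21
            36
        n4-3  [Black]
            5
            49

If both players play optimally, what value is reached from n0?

n1-1 (Black): min(17, -12, 32) = -12
n1-2 (Black): min(8, 6, 22) = 6
n1-3 (Black): min(21, -25, 27, -40) = -40
n1 (White): max(-12, 6, -40) = 6
n2-1 (Black): min(-31, -18) = -31
n2-2 (Black): min(7, 44) = 7
n2 (White): max(-31, 7) = 7
n3-1 (Black): min(-20, -31, 33, 17) = -31
n3-2 (Black): min(4, 15, -29) = -29
n3-3 (Black): min(-10, 31) = -10
n3 (White): max(-31, -29, -10) = -10
n4-1 (Black): min(-38, 30, 40, -49) = -49
n4-2 (Black): min(28, 21, -21, 36) = -21
n4-3 (Black): min(5, 49) = 5
n4 (White): max(-49, -21, 5) = 5
n0 (Black): min(6, 7, -10, 5) = -10

-10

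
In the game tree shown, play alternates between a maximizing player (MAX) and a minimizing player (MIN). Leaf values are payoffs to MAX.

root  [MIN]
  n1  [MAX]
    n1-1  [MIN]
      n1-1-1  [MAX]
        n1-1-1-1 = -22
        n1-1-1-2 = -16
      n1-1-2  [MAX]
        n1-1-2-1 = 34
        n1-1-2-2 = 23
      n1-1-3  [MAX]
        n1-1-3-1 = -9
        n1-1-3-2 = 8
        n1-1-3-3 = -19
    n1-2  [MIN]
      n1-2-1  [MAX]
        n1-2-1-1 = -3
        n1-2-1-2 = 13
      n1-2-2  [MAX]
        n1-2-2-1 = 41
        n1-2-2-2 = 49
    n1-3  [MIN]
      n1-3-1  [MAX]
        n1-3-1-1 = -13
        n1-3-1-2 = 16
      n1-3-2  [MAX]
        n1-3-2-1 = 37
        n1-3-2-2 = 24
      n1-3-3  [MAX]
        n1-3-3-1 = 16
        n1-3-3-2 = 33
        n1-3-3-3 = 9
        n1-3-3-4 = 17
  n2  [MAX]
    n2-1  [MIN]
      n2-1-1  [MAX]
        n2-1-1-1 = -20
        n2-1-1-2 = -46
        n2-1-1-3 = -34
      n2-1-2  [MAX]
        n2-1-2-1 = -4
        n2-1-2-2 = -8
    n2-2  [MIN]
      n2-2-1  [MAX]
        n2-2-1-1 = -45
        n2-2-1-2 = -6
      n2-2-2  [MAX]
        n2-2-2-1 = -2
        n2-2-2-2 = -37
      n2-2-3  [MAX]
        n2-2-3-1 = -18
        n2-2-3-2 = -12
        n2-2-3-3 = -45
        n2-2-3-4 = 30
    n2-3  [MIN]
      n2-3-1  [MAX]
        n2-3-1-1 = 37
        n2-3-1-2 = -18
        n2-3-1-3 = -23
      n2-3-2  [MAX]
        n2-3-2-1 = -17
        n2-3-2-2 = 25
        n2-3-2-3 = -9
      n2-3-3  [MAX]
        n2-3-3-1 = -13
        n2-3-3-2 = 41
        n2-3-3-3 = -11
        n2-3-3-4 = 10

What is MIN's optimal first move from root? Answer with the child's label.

n1

n1-1-1 (MAX): max(-22, -16) = -16
n1-1-2 (MAX): max(34, 23) = 34
n1-1-3 (MAX): max(-9, 8, -19) = 8
n1-1 (MIN): min(-16, 34, 8) = -16
n1-2-1 (MAX): max(-3, 13) = 13
n1-2-2 (MAX): max(41, 49) = 49
n1-2 (MIN): min(13, 49) = 13
n1-3-1 (MAX): max(-13, 16) = 16
n1-3-2 (MAX): max(37, 24) = 37
n1-3-3 (MAX): max(16, 33, 9, 17) = 33
n1-3 (MIN): min(16, 37, 33) = 16
n1 (MAX): max(-16, 13, 16) = 16
n2-1-1 (MAX): max(-20, -46, -34) = -20
n2-1-2 (MAX): max(-4, -8) = -4
n2-1 (MIN): min(-20, -4) = -20
n2-2-1 (MAX): max(-45, -6) = -6
n2-2-2 (MAX): max(-2, -37) = -2
n2-2-3 (MAX): max(-18, -12, -45, 30) = 30
n2-2 (MIN): min(-6, -2, 30) = -6
n2-3-1 (MAX): max(37, -18, -23) = 37
n2-3-2 (MAX): max(-17, 25, -9) = 25
n2-3-3 (MAX): max(-13, 41, -11, 10) = 41
n2-3 (MIN): min(37, 25, 41) = 25
n2 (MAX): max(-20, -6, 25) = 25
root (MIN): min(16, 25) = 16
MIN at root wants the lowest of {n1=16, n2=25}, so chooses n1.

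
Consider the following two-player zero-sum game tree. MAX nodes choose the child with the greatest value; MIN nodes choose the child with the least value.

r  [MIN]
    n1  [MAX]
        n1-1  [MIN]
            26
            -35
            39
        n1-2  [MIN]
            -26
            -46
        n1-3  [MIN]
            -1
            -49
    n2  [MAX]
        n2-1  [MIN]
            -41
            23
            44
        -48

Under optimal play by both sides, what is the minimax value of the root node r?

n1-1 (MIN): min(26, -35, 39) = -35
n1-2 (MIN): min(-26, -46) = -46
n1-3 (MIN): min(-1, -49) = -49
n1 (MAX): max(-35, -46, -49) = -35
n2-1 (MIN): min(-41, 23, 44) = -41
n2 (MAX): max(-41, -48) = -41
r (MIN): min(-35, -41) = -41

-41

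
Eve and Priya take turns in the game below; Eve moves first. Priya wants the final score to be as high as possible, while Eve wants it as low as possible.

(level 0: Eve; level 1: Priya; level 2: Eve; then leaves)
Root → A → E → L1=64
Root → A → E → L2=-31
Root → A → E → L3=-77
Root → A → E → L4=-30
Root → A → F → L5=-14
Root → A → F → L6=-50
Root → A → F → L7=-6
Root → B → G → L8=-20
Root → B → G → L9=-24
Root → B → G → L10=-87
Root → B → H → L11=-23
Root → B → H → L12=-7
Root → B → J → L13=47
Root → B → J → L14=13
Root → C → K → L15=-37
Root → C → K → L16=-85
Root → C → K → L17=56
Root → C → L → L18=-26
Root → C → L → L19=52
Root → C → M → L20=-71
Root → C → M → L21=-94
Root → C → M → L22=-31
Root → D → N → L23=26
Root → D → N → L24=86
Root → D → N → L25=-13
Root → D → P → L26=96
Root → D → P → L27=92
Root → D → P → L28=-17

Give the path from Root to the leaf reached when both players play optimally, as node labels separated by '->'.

E (Eve): min(64, -31, -77, -30) = -77
F (Eve): min(-14, -50, -6) = -50
A (Priya): max(-77, -50) = -50
G (Eve): min(-20, -24, -87) = -87
H (Eve): min(-23, -7) = -23
J (Eve): min(47, 13) = 13
B (Priya): max(-87, -23, 13) = 13
K (Eve): min(-37, -85, 56) = -85
L (Eve): min(-26, 52) = -26
M (Eve): min(-71, -94, -31) = -94
C (Priya): max(-85, -26, -94) = -26
N (Eve): min(26, 86, -13) = -13
P (Eve): min(96, 92, -17) = -17
D (Priya): max(-13, -17) = -13
Root (Eve): min(-50, 13, -26, -13) = -50
At Root, Eve picks A (lowest: -50).
At A, Priya picks F (highest: -50).
At F, Eve picks L6 (lowest: -50).
Terminal value -50.

Root -> A -> F -> L6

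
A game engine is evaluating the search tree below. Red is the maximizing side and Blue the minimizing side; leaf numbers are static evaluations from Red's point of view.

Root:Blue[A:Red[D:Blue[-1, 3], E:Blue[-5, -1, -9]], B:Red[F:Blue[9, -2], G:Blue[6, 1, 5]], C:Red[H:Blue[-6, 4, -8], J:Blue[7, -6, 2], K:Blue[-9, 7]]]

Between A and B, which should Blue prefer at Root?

D (Blue): min(-1, 3) = -1
E (Blue): min(-5, -1, -9) = -9
A (Red): max(-1, -9) = -1
F (Blue): min(9, -2) = -2
G (Blue): min(6, 1, 5) = 1
B (Red): max(-2, 1) = 1
Blue prefers the lower value; A=-1, B=1. A is better since -1 < 1.

A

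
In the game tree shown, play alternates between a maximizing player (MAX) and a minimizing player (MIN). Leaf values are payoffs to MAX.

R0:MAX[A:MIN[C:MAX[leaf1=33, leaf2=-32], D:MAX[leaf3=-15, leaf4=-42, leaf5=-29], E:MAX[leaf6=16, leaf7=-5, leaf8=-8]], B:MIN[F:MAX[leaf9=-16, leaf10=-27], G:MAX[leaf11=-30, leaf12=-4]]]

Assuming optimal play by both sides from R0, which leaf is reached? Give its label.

leaf3

C (MAX): max(33, -32) = 33
D (MAX): max(-15, -42, -29) = -15
E (MAX): max(16, -5, -8) = 16
A (MIN): min(33, -15, 16) = -15
F (MAX): max(-16, -27) = -16
G (MAX): max(-30, -4) = -4
B (MIN): min(-16, -4) = -16
R0 (MAX): max(-15, -16) = -15
At R0, MAX picks A (highest: -15).
At A, MIN picks D (lowest: -15).
At D, MAX picks leaf3 (highest: -15).
Terminal value -15.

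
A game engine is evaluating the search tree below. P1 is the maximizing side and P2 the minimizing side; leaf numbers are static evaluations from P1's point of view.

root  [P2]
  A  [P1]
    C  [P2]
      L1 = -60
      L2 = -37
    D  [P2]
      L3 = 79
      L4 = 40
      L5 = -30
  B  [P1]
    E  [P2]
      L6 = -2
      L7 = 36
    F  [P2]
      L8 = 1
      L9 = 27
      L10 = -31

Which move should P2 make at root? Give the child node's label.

A

C (P2): min(-60, -37) = -60
D (P2): min(79, 40, -30) = -30
A (P1): max(-60, -30) = -30
E (P2): min(-2, 36) = -2
F (P2): min(1, 27, -31) = -31
B (P1): max(-2, -31) = -2
root (P2): min(-30, -2) = -30
P2 at root wants the lowest of {A=-30, B=-2}, so chooses A.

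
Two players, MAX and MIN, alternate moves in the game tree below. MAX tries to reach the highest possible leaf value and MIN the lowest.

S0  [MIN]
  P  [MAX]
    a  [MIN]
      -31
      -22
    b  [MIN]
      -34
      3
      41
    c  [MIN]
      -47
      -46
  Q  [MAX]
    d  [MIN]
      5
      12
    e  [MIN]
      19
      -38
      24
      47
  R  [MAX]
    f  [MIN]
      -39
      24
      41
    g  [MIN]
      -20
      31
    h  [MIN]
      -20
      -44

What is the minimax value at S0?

-31

a (MIN): min(-31, -22) = -31
b (MIN): min(-34, 3, 41) = -34
c (MIN): min(-47, -46) = -47
P (MAX): max(-31, -34, -47) = -31
d (MIN): min(5, 12) = 5
e (MIN): min(19, -38, 24, 47) = -38
Q (MAX): max(5, -38) = 5
f (MIN): min(-39, 24, 41) = -39
g (MIN): min(-20, 31) = -20
h (MIN): min(-20, -44) = -44
R (MAX): max(-39, -20, -44) = -20
S0 (MIN): min(-31, 5, -20) = -31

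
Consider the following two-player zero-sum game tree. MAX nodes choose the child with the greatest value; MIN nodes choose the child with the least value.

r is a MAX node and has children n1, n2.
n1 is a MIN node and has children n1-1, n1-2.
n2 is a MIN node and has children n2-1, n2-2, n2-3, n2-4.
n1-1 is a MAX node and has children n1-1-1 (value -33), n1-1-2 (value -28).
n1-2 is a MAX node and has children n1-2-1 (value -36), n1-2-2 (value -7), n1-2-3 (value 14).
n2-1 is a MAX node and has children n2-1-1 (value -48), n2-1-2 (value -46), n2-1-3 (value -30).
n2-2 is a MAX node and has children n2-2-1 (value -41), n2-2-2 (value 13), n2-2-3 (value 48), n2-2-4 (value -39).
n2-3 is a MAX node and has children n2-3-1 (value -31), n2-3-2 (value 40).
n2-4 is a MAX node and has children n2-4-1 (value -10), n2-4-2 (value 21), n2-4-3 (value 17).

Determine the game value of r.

n1-1 (MAX): max(-33, -28) = -28
n1-2 (MAX): max(-36, -7, 14) = 14
n1 (MIN): min(-28, 14) = -28
n2-1 (MAX): max(-48, -46, -30) = -30
n2-2 (MAX): max(-41, 13, 48, -39) = 48
n2-3 (MAX): max(-31, 40) = 40
n2-4 (MAX): max(-10, 21, 17) = 21
n2 (MIN): min(-30, 48, 40, 21) = -30
r (MAX): max(-28, -30) = -28

-28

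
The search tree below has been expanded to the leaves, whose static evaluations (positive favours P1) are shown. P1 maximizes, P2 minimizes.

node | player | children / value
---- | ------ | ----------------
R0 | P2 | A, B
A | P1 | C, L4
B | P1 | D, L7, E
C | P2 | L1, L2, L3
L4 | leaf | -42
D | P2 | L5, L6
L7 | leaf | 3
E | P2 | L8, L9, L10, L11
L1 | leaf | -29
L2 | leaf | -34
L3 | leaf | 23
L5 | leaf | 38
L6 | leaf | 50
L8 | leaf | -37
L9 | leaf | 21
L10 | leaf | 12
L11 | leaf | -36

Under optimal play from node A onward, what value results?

-34

C (P2): min(-29, -34, 23) = -34
A (P1): max(-34, -42) = -34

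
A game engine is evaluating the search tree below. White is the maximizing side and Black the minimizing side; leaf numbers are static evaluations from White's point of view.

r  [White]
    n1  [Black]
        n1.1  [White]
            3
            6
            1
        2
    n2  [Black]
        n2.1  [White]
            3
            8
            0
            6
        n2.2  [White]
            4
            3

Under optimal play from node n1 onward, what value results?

n1.1 (White): max(3, 6, 1) = 6
n1 (Black): min(6, 2) = 2

2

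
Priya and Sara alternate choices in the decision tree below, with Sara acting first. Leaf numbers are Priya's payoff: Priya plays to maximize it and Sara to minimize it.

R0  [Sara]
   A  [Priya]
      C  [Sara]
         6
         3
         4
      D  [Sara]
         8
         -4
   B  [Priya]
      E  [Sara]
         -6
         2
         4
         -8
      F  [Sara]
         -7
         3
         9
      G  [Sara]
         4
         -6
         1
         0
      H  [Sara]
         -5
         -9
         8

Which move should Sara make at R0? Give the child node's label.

B

C (Sara): min(6, 3, 4) = 3
D (Sara): min(8, -4) = -4
A (Priya): max(3, -4) = 3
E (Sara): min(-6, 2, 4, -8) = -8
F (Sara): min(-7, 3, 9) = -7
G (Sara): min(4, -6, 1, 0) = -6
H (Sara): min(-5, -9, 8) = -9
B (Priya): max(-8, -7, -6, -9) = -6
R0 (Sara): min(3, -6) = -6
Sara at R0 wants the lowest of {A=3, B=-6}, so chooses B.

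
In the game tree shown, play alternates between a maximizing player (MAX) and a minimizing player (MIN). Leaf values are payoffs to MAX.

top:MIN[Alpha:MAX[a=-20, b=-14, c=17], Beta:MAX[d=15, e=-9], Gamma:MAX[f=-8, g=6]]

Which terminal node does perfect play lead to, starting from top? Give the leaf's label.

Alpha (MAX): max(-20, -14, 17) = 17
Beta (MAX): max(15, -9) = 15
Gamma (MAX): max(-8, 6) = 6
top (MIN): min(17, 15, 6) = 6
At top, MIN picks Gamma (lowest: 6).
At Gamma, MAX picks g (highest: 6).
Terminal value 6.

g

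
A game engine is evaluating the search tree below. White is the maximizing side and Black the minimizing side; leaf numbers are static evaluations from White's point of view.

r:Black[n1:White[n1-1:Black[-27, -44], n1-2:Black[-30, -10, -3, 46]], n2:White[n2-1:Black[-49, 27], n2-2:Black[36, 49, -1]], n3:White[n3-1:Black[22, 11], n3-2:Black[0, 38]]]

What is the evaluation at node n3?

n3-1 (Black): min(22, 11) = 11
n3-2 (Black): min(0, 38) = 0
n3 (White): max(11, 0) = 11

11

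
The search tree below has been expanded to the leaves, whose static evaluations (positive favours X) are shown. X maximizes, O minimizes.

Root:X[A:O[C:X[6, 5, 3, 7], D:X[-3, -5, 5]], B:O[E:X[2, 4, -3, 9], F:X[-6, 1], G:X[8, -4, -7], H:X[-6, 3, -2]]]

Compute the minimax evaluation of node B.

E (X): max(2, 4, -3, 9) = 9
F (X): max(-6, 1) = 1
G (X): max(8, -4, -7) = 8
H (X): max(-6, 3, -2) = 3
B (O): min(9, 1, 8, 3) = 1

1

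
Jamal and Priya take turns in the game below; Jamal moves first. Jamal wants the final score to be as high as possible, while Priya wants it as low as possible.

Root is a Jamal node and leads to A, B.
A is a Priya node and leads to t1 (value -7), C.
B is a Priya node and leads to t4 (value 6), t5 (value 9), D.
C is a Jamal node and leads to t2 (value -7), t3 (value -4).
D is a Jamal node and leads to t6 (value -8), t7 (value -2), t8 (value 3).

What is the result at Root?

3

C (Jamal): max(-7, -4) = -4
A (Priya): min(-7, -4) = -7
D (Jamal): max(-8, -2, 3) = 3
B (Priya): min(6, 9, 3) = 3
Root (Jamal): max(-7, 3) = 3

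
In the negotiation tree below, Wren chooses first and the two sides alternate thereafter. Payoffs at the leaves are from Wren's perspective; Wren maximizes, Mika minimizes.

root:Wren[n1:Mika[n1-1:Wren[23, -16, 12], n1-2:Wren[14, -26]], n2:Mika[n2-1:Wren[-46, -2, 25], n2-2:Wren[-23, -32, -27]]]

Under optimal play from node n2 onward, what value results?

n2-1 (Wren): max(-46, -2, 25) = 25
n2-2 (Wren): max(-23, -32, -27) = -23
n2 (Mika): min(25, -23) = -23

-23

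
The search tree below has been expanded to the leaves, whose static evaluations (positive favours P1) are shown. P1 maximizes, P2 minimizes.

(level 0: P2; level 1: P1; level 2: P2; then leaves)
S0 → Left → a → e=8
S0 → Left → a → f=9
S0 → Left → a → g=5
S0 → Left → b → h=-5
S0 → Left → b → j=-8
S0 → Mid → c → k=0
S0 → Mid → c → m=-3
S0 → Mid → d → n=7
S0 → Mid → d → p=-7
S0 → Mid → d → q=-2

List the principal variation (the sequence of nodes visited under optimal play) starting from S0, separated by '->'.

a (P2): min(8, 9, 5) = 5
b (P2): min(-5, -8) = -8
Left (P1): max(5, -8) = 5
c (P2): min(0, -3) = -3
d (P2): min(7, -7, -2) = -7
Mid (P1): max(-3, -7) = -3
S0 (P2): min(5, -3) = -3
At S0, P2 picks Mid (lowest: -3).
At Mid, P1 picks c (highest: -3).
At c, P2 picks m (lowest: -3).
Terminal value -3.

S0 -> Mid -> c -> m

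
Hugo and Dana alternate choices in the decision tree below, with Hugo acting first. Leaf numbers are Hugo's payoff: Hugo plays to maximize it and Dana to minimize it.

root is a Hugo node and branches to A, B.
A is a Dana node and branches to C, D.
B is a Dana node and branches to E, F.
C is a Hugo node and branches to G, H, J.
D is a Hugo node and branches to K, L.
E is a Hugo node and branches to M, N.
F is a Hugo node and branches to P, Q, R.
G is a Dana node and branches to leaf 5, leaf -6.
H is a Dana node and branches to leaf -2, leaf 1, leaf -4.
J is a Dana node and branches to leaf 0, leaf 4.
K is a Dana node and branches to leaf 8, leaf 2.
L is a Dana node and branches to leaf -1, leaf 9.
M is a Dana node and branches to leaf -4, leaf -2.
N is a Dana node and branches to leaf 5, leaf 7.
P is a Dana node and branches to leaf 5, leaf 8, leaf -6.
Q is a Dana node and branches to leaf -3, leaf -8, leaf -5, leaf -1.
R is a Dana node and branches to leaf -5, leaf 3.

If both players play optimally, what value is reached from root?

0

G (Dana): min(5, -6) = -6
H (Dana): min(-2, 1, -4) = -4
J (Dana): min(0, 4) = 0
C (Hugo): max(-6, -4, 0) = 0
K (Dana): min(8, 2) = 2
L (Dana): min(-1, 9) = -1
D (Hugo): max(2, -1) = 2
A (Dana): min(0, 2) = 0
M (Dana): min(-4, -2) = -4
N (Dana): min(5, 7) = 5
E (Hugo): max(-4, 5) = 5
P (Dana): min(5, 8, -6) = -6
Q (Dana): min(-3, -8, -5, -1) = -8
R (Dana): min(-5, 3) = -5
F (Hugo): max(-6, -8, -5) = -5
B (Dana): min(5, -5) = -5
root (Hugo): max(0, -5) = 0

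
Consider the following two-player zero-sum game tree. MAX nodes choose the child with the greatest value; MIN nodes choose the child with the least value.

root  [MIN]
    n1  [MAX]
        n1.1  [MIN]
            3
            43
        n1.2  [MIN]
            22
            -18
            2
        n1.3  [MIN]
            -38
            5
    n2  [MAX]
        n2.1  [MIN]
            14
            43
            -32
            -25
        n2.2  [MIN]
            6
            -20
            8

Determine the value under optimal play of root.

-20

n1.1 (MIN): min(3, 43) = 3
n1.2 (MIN): min(22, -18, 2) = -18
n1.3 (MIN): min(-38, 5) = -38
n1 (MAX): max(3, -18, -38) = 3
n2.1 (MIN): min(14, 43, -32, -25) = -32
n2.2 (MIN): min(6, -20, 8) = -20
n2 (MAX): max(-32, -20) = -20
root (MIN): min(3, -20) = -20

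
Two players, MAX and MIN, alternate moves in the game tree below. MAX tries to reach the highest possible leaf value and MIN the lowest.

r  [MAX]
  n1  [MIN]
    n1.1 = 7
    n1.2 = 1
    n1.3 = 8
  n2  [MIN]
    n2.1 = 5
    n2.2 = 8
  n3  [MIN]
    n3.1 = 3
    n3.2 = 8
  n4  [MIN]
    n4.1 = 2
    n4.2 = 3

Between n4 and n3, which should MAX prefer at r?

n3

n4 (MIN): min(2, 3) = 2
n3 (MIN): min(3, 8) = 3
MAX prefers the higher value; n4=2, n3=3. n3 is better since 3 > 2.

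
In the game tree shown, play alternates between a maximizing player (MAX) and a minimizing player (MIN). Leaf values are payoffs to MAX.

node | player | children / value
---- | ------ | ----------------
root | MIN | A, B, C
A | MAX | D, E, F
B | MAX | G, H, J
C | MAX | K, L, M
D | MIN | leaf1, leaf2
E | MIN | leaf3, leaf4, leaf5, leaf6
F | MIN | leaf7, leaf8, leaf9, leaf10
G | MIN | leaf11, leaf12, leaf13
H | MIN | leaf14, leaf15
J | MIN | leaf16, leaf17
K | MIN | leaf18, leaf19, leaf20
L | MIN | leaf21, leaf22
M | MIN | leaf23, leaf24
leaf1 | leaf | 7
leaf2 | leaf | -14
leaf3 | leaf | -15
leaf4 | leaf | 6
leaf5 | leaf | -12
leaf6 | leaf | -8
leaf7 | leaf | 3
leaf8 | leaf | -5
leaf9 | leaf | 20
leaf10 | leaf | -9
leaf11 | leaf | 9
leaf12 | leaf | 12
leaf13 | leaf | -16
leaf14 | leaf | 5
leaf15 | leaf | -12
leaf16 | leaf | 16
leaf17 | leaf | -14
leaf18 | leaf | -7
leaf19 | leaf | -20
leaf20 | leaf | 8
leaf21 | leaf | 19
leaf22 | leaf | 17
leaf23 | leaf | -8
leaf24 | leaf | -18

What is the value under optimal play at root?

D (MIN): min(7, -14) = -14
E (MIN): min(-15, 6, -12, -8) = -15
F (MIN): min(3, -5, 20, -9) = -9
A (MAX): max(-14, -15, -9) = -9
G (MIN): min(9, 12, -16) = -16
H (MIN): min(5, -12) = -12
J (MIN): min(16, -14) = -14
B (MAX): max(-16, -12, -14) = -12
K (MIN): min(-7, -20, 8) = -20
L (MIN): min(19, 17) = 17
M (MIN): min(-8, -18) = -18
C (MAX): max(-20, 17, -18) = 17
root (MIN): min(-9, -12, 17) = -12

-12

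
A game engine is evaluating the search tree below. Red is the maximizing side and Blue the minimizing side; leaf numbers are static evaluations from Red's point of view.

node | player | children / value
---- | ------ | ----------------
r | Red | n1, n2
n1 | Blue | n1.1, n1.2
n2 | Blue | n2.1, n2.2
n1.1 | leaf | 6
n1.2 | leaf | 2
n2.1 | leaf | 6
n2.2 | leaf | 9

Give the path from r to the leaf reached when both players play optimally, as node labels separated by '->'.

r -> n2 -> n2.1

n1 (Blue): min(6, 2) = 2
n2 (Blue): min(6, 9) = 6
r (Red): max(2, 6) = 6
At r, Red picks n2 (highest: 6).
At n2, Blue picks n2.1 (lowest: 6).
Terminal value 6.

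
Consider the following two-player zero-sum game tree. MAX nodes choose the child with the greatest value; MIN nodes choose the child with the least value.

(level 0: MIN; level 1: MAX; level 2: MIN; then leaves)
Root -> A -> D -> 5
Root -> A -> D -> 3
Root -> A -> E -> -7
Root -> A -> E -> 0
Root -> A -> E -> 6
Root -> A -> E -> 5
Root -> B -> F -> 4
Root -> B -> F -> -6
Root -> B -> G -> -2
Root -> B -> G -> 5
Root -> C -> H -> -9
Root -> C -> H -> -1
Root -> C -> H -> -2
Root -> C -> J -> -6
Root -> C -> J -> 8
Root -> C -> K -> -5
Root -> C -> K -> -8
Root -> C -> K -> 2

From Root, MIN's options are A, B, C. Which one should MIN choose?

C

D (MIN): min(5, 3) = 3
E (MIN): min(-7, 0, 6, 5) = -7
A (MAX): max(3, -7) = 3
F (MIN): min(4, -6) = -6
G (MIN): min(-2, 5) = -2
B (MAX): max(-6, -2) = -2
H (MIN): min(-9, -1, -2) = -9
J (MIN): min(-6, 8) = -6
K (MIN): min(-5, -8, 2) = -8
C (MAX): max(-9, -6, -8) = -6
Root (MIN): min(3, -2, -6) = -6
MIN at Root wants the lowest of {A=3, B=-2, C=-6}, so chooses C.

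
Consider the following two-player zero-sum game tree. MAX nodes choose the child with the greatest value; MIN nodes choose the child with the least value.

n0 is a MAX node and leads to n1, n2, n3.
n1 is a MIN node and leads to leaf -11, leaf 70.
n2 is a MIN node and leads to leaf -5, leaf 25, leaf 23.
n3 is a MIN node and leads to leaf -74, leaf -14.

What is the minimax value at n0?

n1 (MIN): min(-11, 70) = -11
n2 (MIN): min(-5, 25, 23) = -5
n3 (MIN): min(-74, -14) = -74
n0 (MAX): max(-11, -5, -74) = -5

-5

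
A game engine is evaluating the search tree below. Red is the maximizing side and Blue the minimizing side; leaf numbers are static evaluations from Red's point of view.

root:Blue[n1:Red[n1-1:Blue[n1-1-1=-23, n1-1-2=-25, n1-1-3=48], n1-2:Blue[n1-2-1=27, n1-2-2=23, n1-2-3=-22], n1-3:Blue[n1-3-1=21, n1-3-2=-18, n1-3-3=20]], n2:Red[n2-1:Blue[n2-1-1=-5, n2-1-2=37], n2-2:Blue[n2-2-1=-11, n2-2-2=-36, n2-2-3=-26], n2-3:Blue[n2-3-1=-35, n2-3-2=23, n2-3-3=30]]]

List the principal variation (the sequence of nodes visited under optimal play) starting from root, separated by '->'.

n1-1 (Blue): min(-23, -25, 48) = -25
n1-2 (Blue): min(27, 23, -22) = -22
n1-3 (Blue): min(21, -18, 20) = -18
n1 (Red): max(-25, -22, -18) = -18
n2-1 (Blue): min(-5, 37) = -5
n2-2 (Blue): min(-11, -36, -26) = -36
n2-3 (Blue): min(-35, 23, 30) = -35
n2 (Red): max(-5, -36, -35) = -5
root (Blue): min(-18, -5) = -18
At root, Blue picks n1 (lowest: -18).
At n1, Red picks n1-3 (highest: -18).
At n1-3, Blue picks n1-3-2 (lowest: -18).
Terminal value -18.

root -> n1 -> n1-3 -> n1-3-2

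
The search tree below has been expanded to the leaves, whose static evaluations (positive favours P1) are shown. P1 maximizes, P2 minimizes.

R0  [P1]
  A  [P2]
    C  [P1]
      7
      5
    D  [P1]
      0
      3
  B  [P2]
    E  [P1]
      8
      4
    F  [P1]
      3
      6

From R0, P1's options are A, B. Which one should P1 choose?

B

C (P1): max(7, 5) = 7
D (P1): max(0, 3) = 3
A (P2): min(7, 3) = 3
E (P1): max(8, 4) = 8
F (P1): max(3, 6) = 6
B (P2): min(8, 6) = 6
R0 (P1): max(3, 6) = 6
P1 at R0 wants the highest of {A=3, B=6}, so chooses B.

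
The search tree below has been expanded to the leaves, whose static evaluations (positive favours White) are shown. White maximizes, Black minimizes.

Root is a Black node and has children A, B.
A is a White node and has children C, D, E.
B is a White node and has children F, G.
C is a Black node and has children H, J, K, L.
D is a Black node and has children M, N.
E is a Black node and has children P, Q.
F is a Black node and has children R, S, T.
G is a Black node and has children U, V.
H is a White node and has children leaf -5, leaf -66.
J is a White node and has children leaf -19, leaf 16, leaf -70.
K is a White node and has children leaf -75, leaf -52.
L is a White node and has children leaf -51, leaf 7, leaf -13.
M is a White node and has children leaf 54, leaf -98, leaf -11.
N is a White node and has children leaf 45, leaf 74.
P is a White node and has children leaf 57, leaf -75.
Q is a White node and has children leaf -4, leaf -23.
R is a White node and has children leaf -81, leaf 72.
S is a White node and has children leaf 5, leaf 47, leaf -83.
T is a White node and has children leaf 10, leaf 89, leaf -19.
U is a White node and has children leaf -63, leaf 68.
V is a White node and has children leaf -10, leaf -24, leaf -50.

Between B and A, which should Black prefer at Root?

R (White): max(-81, 72) = 72
S (White): max(5, 47, -83) = 47
T (White): max(10, 89, -19) = 89
F (Black): min(72, 47, 89) = 47
U (White): max(-63, 68) = 68
V (White): max(-10, -24, -50) = -10
G (Black): min(68, -10) = -10
B (White): max(47, -10) = 47
H (White): max(-5, -66) = -5
J (White): max(-19, 16, -70) = 16
K (White): max(-75, -52) = -52
L (White): max(-51, 7, -13) = 7
C (Black): min(-5, 16, -52, 7) = -52
M (White): max(54, -98, -11) = 54
N (White): max(45, 74) = 74
D (Black): min(54, 74) = 54
P (White): max(57, -75) = 57
Q (White): max(-4, -23) = -4
E (Black): min(57, -4) = -4
A (White): max(-52, 54, -4) = 54
Black prefers the lower value; B=47, A=54. B is better since 47 < 54.

B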